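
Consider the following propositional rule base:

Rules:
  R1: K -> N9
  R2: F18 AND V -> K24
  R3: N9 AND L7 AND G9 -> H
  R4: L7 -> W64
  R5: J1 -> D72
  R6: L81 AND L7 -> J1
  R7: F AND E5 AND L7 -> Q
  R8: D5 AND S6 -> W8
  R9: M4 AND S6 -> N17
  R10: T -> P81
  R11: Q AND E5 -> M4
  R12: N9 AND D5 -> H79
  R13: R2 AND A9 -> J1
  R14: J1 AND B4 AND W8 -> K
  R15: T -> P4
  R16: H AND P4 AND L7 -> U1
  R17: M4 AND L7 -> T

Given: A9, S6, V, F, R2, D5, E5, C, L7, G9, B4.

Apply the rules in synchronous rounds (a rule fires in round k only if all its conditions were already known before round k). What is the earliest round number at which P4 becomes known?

4

Round 1: R4 [L7 -> W64]; R7 [F AND E5 AND L7 -> Q]; R8 [D5 AND S6 -> W8]; R13 [R2 AND A9 -> J1]. New: W64, Q, W8, J1.
Round 2: R5 [J1 -> D72]; R11 [Q AND E5 -> M4]; R14 [J1 AND B4 AND W8 -> K]. New: D72, M4, K.
Round 3: R1 [K -> N9]; R9 [M4 AND S6 -> N17]; R17 [M4 AND L7 -> T]. New: N9, N17, T.
Round 4: R3 [N9 AND L7 AND G9 -> H]; R10 [T -> P81]; R12 [N9 AND D5 -> H79]; R15 [T -> P4]. New: H, P81, H79, P4.
P4 first appears in round 4.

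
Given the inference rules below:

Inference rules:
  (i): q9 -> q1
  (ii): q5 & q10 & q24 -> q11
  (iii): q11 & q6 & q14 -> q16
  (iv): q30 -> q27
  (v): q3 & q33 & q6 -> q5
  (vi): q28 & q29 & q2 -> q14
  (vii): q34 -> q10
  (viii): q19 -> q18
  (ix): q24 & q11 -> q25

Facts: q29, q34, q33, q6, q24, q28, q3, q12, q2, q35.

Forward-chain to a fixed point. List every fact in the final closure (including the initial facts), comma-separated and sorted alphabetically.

Round 1 fires (v), (vi), (vii), giving q5, q14, q10.
Round 2 fires (ii), giving q11.
Round 3 fires (iii), (ix), giving q16, q25.

q10, q11, q12, q14, q16, q2, q24, q25, q28, q29, q3, q33, q34, q35, q5, q6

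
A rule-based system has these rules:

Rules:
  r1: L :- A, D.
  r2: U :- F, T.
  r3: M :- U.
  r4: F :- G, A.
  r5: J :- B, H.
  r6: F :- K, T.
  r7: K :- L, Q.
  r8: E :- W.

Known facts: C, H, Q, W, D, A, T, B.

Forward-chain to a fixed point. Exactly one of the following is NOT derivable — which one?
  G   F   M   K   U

Round 1: r1 [L :- A, D.]; r5 [J :- B, H.]; r8 [E :- W.]. Adds L, J, E.
Round 2: r7 [K :- L, Q.]. Adds K.
Round 3: r6 [F :- K, T.]. Adds F.
Round 4: r2 [U :- F, T.]. Adds U.
Round 5: r3 [M :- U.]. Adds M.
Derived: F (round 3), M (round 5), K (round 2), U (round 4). G never appears in any round.

G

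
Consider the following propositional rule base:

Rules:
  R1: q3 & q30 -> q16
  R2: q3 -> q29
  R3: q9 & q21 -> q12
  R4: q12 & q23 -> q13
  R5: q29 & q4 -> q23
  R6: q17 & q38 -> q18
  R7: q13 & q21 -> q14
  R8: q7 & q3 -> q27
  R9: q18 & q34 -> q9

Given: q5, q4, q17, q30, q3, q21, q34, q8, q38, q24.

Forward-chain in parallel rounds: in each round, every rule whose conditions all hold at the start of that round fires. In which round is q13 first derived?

4

Round 1: R1 [q3 & q30 -> q16]; R2 [q3 -> q29]; R6 [q17 & q38 -> q18]. Adds q16, q29, q18.
Round 2: R5 [q29 & q4 -> q23]; R9 [q18 & q34 -> q9]. Adds q23, q9.
Round 3: R3 [q9 & q21 -> q12]. Adds q12.
Round 4: R4 [q12 & q23 -> q13]. Adds q13.
q13 first appears in round 4.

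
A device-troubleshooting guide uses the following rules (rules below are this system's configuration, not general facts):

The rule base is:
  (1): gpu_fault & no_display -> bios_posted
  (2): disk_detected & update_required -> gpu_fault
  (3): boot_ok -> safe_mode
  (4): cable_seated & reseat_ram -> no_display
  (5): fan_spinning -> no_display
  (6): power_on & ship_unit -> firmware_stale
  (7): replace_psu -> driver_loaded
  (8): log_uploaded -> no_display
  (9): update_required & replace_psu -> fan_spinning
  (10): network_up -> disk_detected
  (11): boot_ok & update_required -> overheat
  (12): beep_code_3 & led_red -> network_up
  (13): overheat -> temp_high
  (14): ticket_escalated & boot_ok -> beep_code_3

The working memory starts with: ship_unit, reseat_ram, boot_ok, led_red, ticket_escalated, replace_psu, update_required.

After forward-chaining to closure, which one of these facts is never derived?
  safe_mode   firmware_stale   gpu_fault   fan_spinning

Round 1 — (3), (7), (9), (11), (14), derive safe_mode, driver_loaded, fan_spinning, overheat, beep_code_3.
Round 2 — (5), (12), (13), derive no_display, network_up, temp_high.
Round 3 — (10), derive disk_detected.
Round 4 — (2), derive gpu_fault.
Round 5 — (1), derive bios_posted.
Derived: fan_spinning (round 1), gpu_fault (round 4), safe_mode (round 1). firmware_stale never appears in any round.

firmware_stale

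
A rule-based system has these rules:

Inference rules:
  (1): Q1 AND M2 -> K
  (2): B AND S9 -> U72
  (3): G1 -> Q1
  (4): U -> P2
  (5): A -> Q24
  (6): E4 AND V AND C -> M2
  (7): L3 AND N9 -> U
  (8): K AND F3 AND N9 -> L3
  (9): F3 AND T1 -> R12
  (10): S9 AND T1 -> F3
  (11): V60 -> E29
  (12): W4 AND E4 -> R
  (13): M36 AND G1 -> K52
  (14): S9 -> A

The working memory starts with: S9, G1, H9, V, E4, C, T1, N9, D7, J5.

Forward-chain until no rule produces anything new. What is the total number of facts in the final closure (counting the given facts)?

20

Round 1: (3) [G1 -> Q1]; (6) [E4 AND V AND C -> M2]; (10) [S9 AND T1 -> F3]; (14) [S9 -> A]. Adds Q1, M2, F3, A.
Round 2: (1) [Q1 AND M2 -> K]; (5) [A -> Q24]; (9) [F3 AND T1 -> R12]. Adds K, Q24, R12.
Round 3: (8) [K AND F3 AND N9 -> L3]. Adds L3.
Round 4: (7) [L3 AND N9 -> U]. Adds U.
Round 5: (4) [U -> P2]. Adds P2.
Closure: {A, C, D7, E4, F3, G1, H9, J5, K, L3, M2, N9, P2, Q1, Q24, R12, S9, T1, U, V} — 20 facts.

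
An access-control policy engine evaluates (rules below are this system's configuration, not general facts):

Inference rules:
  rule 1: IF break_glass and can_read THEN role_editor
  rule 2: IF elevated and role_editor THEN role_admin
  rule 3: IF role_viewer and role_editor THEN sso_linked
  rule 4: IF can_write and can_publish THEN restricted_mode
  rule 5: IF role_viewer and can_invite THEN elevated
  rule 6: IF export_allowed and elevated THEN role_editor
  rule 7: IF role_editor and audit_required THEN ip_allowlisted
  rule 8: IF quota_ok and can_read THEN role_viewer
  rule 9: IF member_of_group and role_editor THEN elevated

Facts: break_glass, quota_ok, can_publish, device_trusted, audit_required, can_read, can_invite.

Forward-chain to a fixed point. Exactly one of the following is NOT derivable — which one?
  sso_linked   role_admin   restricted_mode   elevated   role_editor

restricted_mode

Round 1: rule 1 [IF break_glass and can_read THEN role_editor]; rule 8 [IF quota_ok and can_read THEN role_viewer]. New: role_editor, role_viewer.
Round 2: rule 3 [IF role_viewer and role_editor THEN sso_linked]; rule 5 [IF role_viewer and can_invite THEN elevated]; rule 7 [IF role_editor and audit_required THEN ip_allowlisted]. New: sso_linked, elevated, ip_allowlisted.
Round 3: rule 2 [IF elevated and role_editor THEN role_admin]. New: role_admin.
Derived: role_admin (round 3), elevated (round 2), role_editor (round 1), sso_linked (round 2). restricted_mode never appears in any round.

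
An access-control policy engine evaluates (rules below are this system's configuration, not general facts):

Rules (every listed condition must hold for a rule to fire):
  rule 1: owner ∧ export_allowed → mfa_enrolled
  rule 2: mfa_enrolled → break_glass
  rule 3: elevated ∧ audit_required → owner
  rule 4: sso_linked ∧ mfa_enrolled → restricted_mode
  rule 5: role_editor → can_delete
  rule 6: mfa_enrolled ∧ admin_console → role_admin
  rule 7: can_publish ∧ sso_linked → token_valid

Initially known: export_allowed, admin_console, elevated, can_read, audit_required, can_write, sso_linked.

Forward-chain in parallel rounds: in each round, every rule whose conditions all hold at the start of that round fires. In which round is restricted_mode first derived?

3

Round 1 — rule 3, derive owner.
Round 2 — rule 1, derive mfa_enrolled.
Round 3 — rule 2, rule 4, rule 6, derive break_glass, restricted_mode, role_admin.
restricted_mode first appears in round 3.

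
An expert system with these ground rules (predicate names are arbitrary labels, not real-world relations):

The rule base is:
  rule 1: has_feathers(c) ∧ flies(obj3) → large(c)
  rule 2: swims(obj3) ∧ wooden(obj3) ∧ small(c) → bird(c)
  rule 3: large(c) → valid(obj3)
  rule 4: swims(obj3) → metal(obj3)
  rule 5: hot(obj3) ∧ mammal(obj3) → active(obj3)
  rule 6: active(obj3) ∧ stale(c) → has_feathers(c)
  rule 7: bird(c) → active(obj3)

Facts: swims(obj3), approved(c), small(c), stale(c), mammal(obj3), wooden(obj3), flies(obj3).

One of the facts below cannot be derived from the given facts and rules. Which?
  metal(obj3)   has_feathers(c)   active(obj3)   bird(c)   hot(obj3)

hot(obj3)

Round 1 fires rule 2, rule 4, giving bird(c), metal(obj3).
Round 2 fires rule 7, giving active(obj3).
Round 3 fires rule 6, giving has_feathers(c).
Round 4 fires rule 1, giving large(c).
Round 5 fires rule 3, giving valid(obj3).
Derived: active(obj3) (round 2), bird(c) (round 1), metal(obj3) (round 1), has_feathers(c) (round 3). hot(obj3) never appears in any round.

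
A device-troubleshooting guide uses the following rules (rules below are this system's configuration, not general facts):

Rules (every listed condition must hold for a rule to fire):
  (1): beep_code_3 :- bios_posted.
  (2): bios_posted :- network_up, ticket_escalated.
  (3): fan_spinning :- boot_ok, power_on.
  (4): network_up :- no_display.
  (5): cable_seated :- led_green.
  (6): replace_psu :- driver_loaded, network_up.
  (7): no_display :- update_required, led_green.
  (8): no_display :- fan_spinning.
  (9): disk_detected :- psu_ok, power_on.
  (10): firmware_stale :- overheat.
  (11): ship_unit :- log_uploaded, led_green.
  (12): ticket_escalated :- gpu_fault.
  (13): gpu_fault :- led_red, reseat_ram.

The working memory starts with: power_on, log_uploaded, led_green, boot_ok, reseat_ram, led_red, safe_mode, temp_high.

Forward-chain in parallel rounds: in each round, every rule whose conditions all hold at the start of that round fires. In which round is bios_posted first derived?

4

Round 1 — (3), (5), (11), (13), derive fan_spinning, cable_seated, ship_unit, gpu_fault.
Round 2 — (8), (12), derive no_display, ticket_escalated.
Round 3 — (4), derive network_up.
Round 4 — (2), derive bios_posted.
bios_posted first appears in round 4.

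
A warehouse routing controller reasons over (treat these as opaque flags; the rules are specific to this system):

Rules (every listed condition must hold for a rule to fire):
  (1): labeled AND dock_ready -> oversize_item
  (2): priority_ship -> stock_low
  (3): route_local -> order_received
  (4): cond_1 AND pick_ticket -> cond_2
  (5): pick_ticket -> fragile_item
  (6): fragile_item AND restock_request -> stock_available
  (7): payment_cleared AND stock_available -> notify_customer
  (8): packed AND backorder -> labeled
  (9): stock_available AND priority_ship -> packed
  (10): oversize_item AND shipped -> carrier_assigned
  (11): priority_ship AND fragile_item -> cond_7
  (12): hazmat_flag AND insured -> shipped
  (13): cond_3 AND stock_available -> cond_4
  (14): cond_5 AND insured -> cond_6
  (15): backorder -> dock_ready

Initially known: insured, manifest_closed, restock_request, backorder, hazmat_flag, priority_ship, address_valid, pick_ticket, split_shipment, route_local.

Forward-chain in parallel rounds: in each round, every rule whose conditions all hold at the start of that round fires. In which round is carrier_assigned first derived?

Round 1: (2) [priority_ship -> stock_low]; (3) [route_local -> order_received]; (5) [pick_ticket -> fragile_item]; (12) [hazmat_flag AND insured -> shipped]; (15) [backorder -> dock_ready]. New: stock_low, order_received, fragile_item, shipped, dock_ready.
Round 2: (6) [fragile_item AND restock_request -> stock_available]; (11) [priority_ship AND fragile_item -> cond_7]. New: stock_available, cond_7.
Round 3: (9) [stock_available AND priority_ship -> packed]. New: packed.
Round 4: (8) [packed AND backorder -> labeled]. New: labeled.
Round 5: (1) [labeled AND dock_ready -> oversize_item]. New: oversize_item.
Round 6: (10) [oversize_item AND shipped -> carrier_assigned]. New: carrier_assigned.
carrier_assigned first appears in round 6.

6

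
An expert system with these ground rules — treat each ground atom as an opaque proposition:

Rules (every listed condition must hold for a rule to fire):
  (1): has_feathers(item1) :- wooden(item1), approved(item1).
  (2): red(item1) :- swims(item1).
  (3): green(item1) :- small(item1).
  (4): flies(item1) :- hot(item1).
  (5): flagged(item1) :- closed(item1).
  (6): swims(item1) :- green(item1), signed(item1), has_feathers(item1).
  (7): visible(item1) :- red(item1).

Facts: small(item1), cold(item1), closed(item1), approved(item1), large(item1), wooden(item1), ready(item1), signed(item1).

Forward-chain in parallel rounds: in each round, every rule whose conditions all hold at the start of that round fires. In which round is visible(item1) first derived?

[1] (1) [has_feathers(item1) :- wooden(item1), approved(item1).]; (3) [green(item1) :- small(item1).]; (5) [flagged(item1) :- closed(item1).]. ⇒ new: has_feathers(item1), green(item1), flagged(item1).
[2] (6) [swims(item1) :- green(item1), signed(item1), has_feathers(item1).]. ⇒ new: swims(item1).
[3] (2) [red(item1) :- swims(item1).]. ⇒ new: red(item1).
[4] (7) [visible(item1) :- red(item1).]. ⇒ new: visible(item1).
visible(item1) first appears in round 4.

4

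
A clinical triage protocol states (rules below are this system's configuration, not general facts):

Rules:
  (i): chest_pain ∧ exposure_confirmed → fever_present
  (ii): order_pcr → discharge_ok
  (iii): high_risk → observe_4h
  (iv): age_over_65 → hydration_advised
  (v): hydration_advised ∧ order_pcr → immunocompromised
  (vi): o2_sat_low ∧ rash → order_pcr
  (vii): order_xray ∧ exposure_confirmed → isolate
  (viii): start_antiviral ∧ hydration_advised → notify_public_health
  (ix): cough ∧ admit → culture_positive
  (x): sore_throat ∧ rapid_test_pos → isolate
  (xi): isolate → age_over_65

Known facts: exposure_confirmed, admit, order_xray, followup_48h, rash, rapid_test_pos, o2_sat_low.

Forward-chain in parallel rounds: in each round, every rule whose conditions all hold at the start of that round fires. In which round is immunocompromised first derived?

4

Round 1: (vi) [o2_sat_low ∧ rash → order_pcr]; (vii) [order_xray ∧ exposure_confirmed → isolate]. New: order_pcr, isolate.
Round 2: (ii) [order_pcr → discharge_ok]; (xi) [isolate → age_over_65]. New: discharge_ok, age_over_65.
Round 3: (iv) [age_over_65 → hydration_advised]. New: hydration_advised.
Round 4: (v) [hydration_advised ∧ order_pcr → immunocompromised]. New: immunocompromised.
immunocompromised first appears in round 4.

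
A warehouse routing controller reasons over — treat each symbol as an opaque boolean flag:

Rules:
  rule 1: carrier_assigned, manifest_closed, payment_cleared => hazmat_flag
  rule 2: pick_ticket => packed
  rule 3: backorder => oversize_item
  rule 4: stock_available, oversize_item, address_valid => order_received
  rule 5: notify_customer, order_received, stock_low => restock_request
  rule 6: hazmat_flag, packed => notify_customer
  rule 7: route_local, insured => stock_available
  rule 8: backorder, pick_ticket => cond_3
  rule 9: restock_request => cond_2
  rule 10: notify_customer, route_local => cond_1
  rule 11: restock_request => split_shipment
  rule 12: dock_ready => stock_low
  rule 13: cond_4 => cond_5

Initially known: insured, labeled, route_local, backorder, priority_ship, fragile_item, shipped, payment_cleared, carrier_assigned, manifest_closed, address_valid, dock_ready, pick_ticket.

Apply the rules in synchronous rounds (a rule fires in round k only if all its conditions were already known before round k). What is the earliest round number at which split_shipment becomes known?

Round 1: rule 1 [carrier_assigned, manifest_closed, payment_cleared => hazmat_flag]; rule 2 [pick_ticket => packed]; rule 3 [backorder => oversize_item]; rule 7 [route_local, insured => stock_available]; rule 8 [backorder, pick_ticket => cond_3]; rule 12 [dock_ready => stock_low]. New: hazmat_flag, packed, oversize_item, stock_available, cond_3, stock_low.
Round 2: rule 4 [stock_available, oversize_item, address_valid => order_received]; rule 6 [hazmat_flag, packed => notify_customer]. New: order_received, notify_customer.
Round 3: rule 5 [notify_customer, order_received, stock_low => restock_request]; rule 10 [notify_customer, route_local => cond_1]. New: restock_request, cond_1.
Round 4: rule 9 [restock_request => cond_2]; rule 11 [restock_request => split_shipment]. New: cond_2, split_shipment.
split_shipment first appears in round 4.

4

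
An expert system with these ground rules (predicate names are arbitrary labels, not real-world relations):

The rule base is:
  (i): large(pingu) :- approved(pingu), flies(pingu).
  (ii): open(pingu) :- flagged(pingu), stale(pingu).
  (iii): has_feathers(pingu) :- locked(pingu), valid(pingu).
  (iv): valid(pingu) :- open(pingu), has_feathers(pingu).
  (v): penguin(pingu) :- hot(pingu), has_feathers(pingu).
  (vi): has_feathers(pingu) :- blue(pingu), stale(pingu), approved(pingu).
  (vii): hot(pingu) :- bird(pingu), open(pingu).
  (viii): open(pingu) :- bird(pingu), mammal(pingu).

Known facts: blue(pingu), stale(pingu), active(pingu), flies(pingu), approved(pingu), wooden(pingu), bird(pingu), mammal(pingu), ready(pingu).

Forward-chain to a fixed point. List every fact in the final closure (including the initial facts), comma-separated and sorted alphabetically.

Round 1: (i) [large(pingu) :- approved(pingu), flies(pingu).]; (vi) [has_feathers(pingu) :- blue(pingu), stale(pingu), approved(pingu).]; (viii) [open(pingu) :- bird(pingu), mammal(pingu).]. Adds large(pingu), has_feathers(pingu), open(pingu).
Round 2: (iv) [valid(pingu) :- open(pingu), has_feathers(pingu).]; (vii) [hot(pingu) :- bird(pingu), open(pingu).]. Adds valid(pingu), hot(pingu).
Round 3: (v) [penguin(pingu) :- hot(pingu), has_feathers(pingu).]. Adds penguin(pingu).

active(pingu), approved(pingu), bird(pingu), blue(pingu), flies(pingu), has_feathers(pingu), hot(pingu), large(pingu), mammal(pingu), open(pingu), penguin(pingu), ready(pingu), stale(pingu), valid(pingu), wooden(pingu)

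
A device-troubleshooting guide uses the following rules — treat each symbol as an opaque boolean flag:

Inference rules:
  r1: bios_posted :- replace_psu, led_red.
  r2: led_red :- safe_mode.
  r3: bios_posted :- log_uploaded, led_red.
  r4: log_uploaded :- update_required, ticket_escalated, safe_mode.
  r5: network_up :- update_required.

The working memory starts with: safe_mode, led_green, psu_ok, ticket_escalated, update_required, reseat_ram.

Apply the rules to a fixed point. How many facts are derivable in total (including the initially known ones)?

Round 1: r2 [led_red :- safe_mode.]; r4 [log_uploaded :- update_required, ticket_escalated, safe_mode.]; r5 [network_up :- update_required.]. New: led_red, log_uploaded, network_up.
Round 2: r3 [bios_posted :- log_uploaded, led_red.]. New: bios_posted.
Closure: {bios_posted, led_green, led_red, log_uploaded, network_up, psu_ok, reseat_ram, safe_mode, ticket_escalated, update_required} — 10 facts.

10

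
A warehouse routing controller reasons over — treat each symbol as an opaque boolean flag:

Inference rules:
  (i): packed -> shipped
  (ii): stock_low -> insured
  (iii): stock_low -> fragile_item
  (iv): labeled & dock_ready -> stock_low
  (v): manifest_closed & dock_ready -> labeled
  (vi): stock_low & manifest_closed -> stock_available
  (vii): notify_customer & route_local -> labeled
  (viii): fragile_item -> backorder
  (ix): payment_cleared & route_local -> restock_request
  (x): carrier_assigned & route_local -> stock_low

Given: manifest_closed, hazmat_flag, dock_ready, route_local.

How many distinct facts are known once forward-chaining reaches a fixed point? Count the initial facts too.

10

[1] (v) [manifest_closed & dock_ready -> labeled]. ⇒ new: labeled.
[2] (iv) [labeled & dock_ready -> stock_low]. ⇒ new: stock_low.
[3] (ii) [stock_low -> insured]; (iii) [stock_low -> fragile_item]; (vi) [stock_low & manifest_closed -> stock_available]. ⇒ new: insured, fragile_item, stock_available.
[4] (viii) [fragile_item -> backorder]. ⇒ new: backorder.
Closure: {backorder, dock_ready, fragile_item, hazmat_flag, insured, labeled, manifest_closed, route_local, stock_available, stock_low} — 10 facts.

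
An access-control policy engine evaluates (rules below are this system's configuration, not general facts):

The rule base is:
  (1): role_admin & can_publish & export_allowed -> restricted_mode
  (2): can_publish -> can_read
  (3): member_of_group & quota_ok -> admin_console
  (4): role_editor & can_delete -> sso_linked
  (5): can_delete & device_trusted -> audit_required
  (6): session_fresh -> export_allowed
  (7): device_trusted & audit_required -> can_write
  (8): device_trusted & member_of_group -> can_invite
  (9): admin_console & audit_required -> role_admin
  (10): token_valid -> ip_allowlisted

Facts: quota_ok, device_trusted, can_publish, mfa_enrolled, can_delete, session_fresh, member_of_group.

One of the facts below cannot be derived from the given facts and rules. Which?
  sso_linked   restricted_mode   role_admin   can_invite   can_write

Round 1: (2) [can_publish -> can_read]; (3) [member_of_group & quota_ok -> admin_console]; (5) [can_delete & device_trusted -> audit_required]; (6) [session_fresh -> export_allowed]; (8) [device_trusted & member_of_group -> can_invite]. New: can_read, admin_console, audit_required, export_allowed, can_invite.
Round 2: (7) [device_trusted & audit_required -> can_write]; (9) [admin_console & audit_required -> role_admin]. New: can_write, role_admin.
Round 3: (1) [role_admin & can_publish & export_allowed -> restricted_mode]. New: restricted_mode.
Derived: can_write (round 2), role_admin (round 2), can_invite (round 1), restricted_mode (round 3). sso_linked never appears in any round.

sso_linked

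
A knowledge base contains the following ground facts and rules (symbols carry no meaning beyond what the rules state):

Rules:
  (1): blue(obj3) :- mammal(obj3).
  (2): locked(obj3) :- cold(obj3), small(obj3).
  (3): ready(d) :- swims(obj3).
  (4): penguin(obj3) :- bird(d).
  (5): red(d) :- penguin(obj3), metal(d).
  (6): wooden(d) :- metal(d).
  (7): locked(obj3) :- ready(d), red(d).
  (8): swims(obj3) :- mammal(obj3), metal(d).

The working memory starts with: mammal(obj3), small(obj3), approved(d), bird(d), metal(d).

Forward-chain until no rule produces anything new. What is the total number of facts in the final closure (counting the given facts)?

12

Round 1 — (1), (4), (6), (8), derive blue(obj3), penguin(obj3), wooden(d), swims(obj3).
Round 2 — (3), (5), derive ready(d), red(d).
Round 3 — (7), derive locked(obj3).
Closure: {approved(d), bird(d), blue(obj3), locked(obj3), mammal(obj3), metal(d), penguin(obj3), ready(d), red(d), small(obj3), swims(obj3), wooden(d)} — 12 facts.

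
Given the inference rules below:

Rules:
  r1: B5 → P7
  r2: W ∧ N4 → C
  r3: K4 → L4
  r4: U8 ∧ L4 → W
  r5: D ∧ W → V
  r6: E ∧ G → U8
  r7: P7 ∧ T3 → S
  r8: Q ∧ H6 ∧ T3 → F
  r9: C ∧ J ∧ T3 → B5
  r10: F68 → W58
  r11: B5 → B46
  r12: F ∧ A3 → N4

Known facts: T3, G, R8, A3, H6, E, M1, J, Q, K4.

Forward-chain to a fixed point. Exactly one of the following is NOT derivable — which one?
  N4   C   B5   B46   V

Round 1 — r3, r6, r8, derive L4, U8, F.
Round 2 — r4, r12, derive W, N4.
Round 3 — r2, derive C.
Round 4 — r9, derive B5.
Round 5 — r1, r11, derive P7, B46.
Round 6 — r7, derive S.
Derived: N4 (round 2), B5 (round 4), C (round 3), B46 (round 5). V never appears in any round.

V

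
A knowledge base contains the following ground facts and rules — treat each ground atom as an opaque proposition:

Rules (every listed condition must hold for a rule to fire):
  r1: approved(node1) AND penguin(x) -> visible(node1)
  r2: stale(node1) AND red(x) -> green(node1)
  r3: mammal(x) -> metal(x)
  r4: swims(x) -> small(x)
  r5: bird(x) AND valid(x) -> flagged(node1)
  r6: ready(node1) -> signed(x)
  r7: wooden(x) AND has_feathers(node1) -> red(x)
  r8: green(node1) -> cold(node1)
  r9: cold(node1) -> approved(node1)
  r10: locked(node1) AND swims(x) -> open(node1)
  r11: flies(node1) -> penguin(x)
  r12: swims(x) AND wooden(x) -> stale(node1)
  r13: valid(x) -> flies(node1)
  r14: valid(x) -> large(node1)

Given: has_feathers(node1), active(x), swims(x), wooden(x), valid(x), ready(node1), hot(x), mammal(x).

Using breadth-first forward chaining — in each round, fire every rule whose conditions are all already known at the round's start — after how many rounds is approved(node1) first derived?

4

Round 1: r3 [mammal(x) -> metal(x)]; r4 [swims(x) -> small(x)]; r6 [ready(node1) -> signed(x)]; r7 [wooden(x) AND has_feathers(node1) -> red(x)]; r12 [swims(x) AND wooden(x) -> stale(node1)]; r13 [valid(x) -> flies(node1)]; r14 [valid(x) -> large(node1)]. Adds metal(x), small(x), signed(x), red(x), stale(node1), flies(node1), large(node1).
Round 2: r2 [stale(node1) AND red(x) -> green(node1)]; r11 [flies(node1) -> penguin(x)]. Adds green(node1), penguin(x).
Round 3: r8 [green(node1) -> cold(node1)]. Adds cold(node1).
Round 4: r9 [cold(node1) -> approved(node1)]. Adds approved(node1).
approved(node1) first appears in round 4.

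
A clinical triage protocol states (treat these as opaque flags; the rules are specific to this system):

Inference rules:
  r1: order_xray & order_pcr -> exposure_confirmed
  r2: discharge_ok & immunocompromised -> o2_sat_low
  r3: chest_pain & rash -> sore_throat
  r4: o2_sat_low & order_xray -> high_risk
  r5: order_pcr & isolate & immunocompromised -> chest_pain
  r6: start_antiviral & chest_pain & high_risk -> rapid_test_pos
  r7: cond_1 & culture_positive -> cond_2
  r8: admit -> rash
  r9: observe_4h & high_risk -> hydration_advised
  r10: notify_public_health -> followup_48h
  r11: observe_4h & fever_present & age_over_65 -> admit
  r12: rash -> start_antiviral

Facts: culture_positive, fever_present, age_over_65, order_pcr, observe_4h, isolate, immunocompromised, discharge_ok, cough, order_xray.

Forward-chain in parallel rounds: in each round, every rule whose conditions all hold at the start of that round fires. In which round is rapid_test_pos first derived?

4

[1] r1 [order_xray & order_pcr -> exposure_confirmed]; r2 [discharge_ok & immunocompromised -> o2_sat_low]; r5 [order_pcr & isolate & immunocompromised -> chest_pain]; r11 [observe_4h & fever_present & age_over_65 -> admit]. ⇒ new: exposure_confirmed, o2_sat_low, chest_pain, admit.
[2] r4 [o2_sat_low & order_xray -> high_risk]; r8 [admit -> rash]. ⇒ new: high_risk, rash.
[3] r3 [chest_pain & rash -> sore_throat]; r9 [observe_4h & high_risk -> hydration_advised]; r12 [rash -> start_antiviral]. ⇒ new: sore_throat, hydration_advised, start_antiviral.
[4] r6 [start_antiviral & chest_pain & high_risk -> rapid_test_pos]. ⇒ new: rapid_test_pos.
rapid_test_pos first appears in round 4.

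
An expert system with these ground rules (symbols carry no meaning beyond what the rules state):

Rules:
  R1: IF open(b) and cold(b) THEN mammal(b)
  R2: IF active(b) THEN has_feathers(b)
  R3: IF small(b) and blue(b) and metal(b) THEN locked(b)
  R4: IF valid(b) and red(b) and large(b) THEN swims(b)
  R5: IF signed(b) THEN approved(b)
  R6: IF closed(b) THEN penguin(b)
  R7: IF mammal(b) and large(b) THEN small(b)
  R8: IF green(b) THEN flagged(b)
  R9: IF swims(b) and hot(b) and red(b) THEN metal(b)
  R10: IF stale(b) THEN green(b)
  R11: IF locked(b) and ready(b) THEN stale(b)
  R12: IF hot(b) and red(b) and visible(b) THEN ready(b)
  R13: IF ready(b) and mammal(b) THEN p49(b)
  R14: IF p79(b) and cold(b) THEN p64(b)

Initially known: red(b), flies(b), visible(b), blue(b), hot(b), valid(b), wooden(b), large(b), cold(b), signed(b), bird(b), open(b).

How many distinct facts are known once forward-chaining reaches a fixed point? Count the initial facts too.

23

Round 1 fires R1, R4, R5, R12, giving mammal(b), swims(b), approved(b), ready(b).
Round 2 fires R7, R9, R13, giving small(b), metal(b), p49(b).
Round 3 fires R3, giving locked(b).
Round 4 fires R11, giving stale(b).
Round 5 fires R10, giving green(b).
Round 6 fires R8, giving flagged(b).
Closure: {approved(b), bird(b), blue(b), cold(b), flagged(b), flies(b), green(b), hot(b), large(b), locked(b), mammal(b), metal(b), open(b), p49(b), ready(b), red(b), signed(b), small(b), stale(b), swims(b), valid(b), visible(b), wooden(b)} — 23 facts.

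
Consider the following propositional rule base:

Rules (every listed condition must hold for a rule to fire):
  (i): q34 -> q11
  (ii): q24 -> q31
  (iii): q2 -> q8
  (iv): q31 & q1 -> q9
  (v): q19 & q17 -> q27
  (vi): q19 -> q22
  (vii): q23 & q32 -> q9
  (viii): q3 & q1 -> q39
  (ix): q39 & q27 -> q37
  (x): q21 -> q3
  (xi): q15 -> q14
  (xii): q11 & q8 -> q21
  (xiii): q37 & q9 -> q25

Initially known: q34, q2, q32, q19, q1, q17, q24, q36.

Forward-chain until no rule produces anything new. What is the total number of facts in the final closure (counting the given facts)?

19

Round 1: (i) [q34 -> q11]; (ii) [q24 -> q31]; (iii) [q2 -> q8]; (v) [q19 & q17 -> q27]; (vi) [q19 -> q22]. New: q11, q31, q8, q27, q22.
Round 2: (iv) [q31 & q1 -> q9]; (xii) [q11 & q8 -> q21]. New: q9, q21.
Round 3: (x) [q21 -> q3]. New: q3.
Round 4: (viii) [q3 & q1 -> q39]. New: q39.
Round 5: (ix) [q39 & q27 -> q37]. New: q37.
Round 6: (xiii) [q37 & q9 -> q25]. New: q25.
Closure: {q1, q11, q17, q19, q2, q21, q22, q24, q25, q27, q3, q31, q32, q34, q36, q37, q39, q8, q9} — 19 facts.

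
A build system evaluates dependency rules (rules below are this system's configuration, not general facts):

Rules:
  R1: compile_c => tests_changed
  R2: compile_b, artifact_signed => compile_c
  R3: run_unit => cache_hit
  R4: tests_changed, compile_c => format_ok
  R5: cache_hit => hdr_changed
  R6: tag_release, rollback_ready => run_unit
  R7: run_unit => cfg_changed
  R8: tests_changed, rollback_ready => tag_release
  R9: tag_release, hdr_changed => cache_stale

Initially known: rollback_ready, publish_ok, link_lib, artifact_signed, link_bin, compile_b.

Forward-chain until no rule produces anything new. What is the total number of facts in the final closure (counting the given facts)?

Round 1 fires R2, giving compile_c.
Round 2 fires R1, giving tests_changed.
Round 3 fires R4, R8, giving format_ok, tag_release.
Round 4 fires R6, giving run_unit.
Round 5 fires R3, R7, giving cache_hit, cfg_changed.
Round 6 fires R5, giving hdr_changed.
Round 7 fires R9, giving cache_stale.
Closure: {artifact_signed, cache_hit, cache_stale, cfg_changed, compile_b, compile_c, format_ok, hdr_changed, link_bin, link_lib, publish_ok, rollback_ready, run_unit, tag_release, tests_changed} — 15 facts.

15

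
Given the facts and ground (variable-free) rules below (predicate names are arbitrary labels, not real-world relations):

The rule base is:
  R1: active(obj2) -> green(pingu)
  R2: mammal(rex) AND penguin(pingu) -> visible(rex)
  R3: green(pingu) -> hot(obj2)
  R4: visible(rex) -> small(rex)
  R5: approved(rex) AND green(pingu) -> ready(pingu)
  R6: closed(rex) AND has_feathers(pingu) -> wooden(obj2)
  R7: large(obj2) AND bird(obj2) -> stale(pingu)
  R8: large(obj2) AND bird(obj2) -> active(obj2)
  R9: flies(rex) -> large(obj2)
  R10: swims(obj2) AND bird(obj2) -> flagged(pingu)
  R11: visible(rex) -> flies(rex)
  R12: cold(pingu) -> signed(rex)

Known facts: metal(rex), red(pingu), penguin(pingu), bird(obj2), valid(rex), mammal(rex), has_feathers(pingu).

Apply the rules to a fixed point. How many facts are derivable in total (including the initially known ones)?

15

Round 1: R2 [mammal(rex) AND penguin(pingu) -> visible(rex)]. Adds visible(rex).
Round 2: R4 [visible(rex) -> small(rex)]; R11 [visible(rex) -> flies(rex)]. Adds small(rex), flies(rex).
Round 3: R9 [flies(rex) -> large(obj2)]. Adds large(obj2).
Round 4: R7 [large(obj2) AND bird(obj2) -> stale(pingu)]; R8 [large(obj2) AND bird(obj2) -> active(obj2)]. Adds stale(pingu), active(obj2).
Round 5: R1 [active(obj2) -> green(pingu)]. Adds green(pingu).
Round 6: R3 [green(pingu) -> hot(obj2)]. Adds hot(obj2).
Closure: {active(obj2), bird(obj2), flies(rex), green(pingu), has_feathers(pingu), hot(obj2), large(obj2), mammal(rex), metal(rex), penguin(pingu), red(pingu), small(rex), stale(pingu), valid(rex), visible(rex)} — 15 facts.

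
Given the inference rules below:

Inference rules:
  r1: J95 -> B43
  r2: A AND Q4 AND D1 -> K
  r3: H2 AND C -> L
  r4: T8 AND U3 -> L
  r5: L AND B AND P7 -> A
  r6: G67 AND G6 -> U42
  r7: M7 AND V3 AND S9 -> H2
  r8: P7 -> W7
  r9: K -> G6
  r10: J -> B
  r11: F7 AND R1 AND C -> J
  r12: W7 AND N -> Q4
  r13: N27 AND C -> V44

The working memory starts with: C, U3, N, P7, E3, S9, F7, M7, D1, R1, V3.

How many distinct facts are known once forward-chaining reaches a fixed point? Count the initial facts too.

20

Round 1: r7 [M7 AND V3 AND S9 -> H2]; r8 [P7 -> W7]; r11 [F7 AND R1 AND C -> J]. Adds H2, W7, J.
Round 2: r3 [H2 AND C -> L]; r10 [J -> B]; r12 [W7 AND N -> Q4]. Adds L, B, Q4.
Round 3: r5 [L AND B AND P7 -> A]. Adds A.
Round 4: r2 [A AND Q4 AND D1 -> K]. Adds K.
Round 5: r9 [K -> G6]. Adds G6.
Closure: {A, B, C, D1, E3, F7, G6, H2, J, K, L, M7, N, P7, Q4, R1, S9, U3, V3, W7} — 20 facts.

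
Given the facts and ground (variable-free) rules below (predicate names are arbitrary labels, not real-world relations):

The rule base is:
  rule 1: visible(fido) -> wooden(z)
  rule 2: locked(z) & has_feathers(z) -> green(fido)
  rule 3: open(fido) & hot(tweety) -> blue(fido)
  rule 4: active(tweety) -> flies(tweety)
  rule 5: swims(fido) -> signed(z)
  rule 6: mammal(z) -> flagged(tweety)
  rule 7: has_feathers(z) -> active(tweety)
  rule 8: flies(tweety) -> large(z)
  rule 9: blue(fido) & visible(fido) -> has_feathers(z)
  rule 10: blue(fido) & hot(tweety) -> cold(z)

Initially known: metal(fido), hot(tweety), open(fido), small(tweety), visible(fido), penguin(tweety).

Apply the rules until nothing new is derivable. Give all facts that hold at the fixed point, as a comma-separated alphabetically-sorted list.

Round 1: rule 1 [visible(fido) -> wooden(z)]; rule 3 [open(fido) & hot(tweety) -> blue(fido)]. New: wooden(z), blue(fido).
Round 2: rule 9 [blue(fido) & visible(fido) -> has_feathers(z)]; rule 10 [blue(fido) & hot(tweety) -> cold(z)]. New: has_feathers(z), cold(z).
Round 3: rule 7 [has_feathers(z) -> active(tweety)]. New: active(tweety).
Round 4: rule 4 [active(tweety) -> flies(tweety)]. New: flies(tweety).
Round 5: rule 8 [flies(tweety) -> large(z)]. New: large(z).

active(tweety), blue(fido), cold(z), flies(tweety), has_feathers(z), hot(tweety), large(z), metal(fido), open(fido), penguin(tweety), small(tweety), visible(fido), wooden(z)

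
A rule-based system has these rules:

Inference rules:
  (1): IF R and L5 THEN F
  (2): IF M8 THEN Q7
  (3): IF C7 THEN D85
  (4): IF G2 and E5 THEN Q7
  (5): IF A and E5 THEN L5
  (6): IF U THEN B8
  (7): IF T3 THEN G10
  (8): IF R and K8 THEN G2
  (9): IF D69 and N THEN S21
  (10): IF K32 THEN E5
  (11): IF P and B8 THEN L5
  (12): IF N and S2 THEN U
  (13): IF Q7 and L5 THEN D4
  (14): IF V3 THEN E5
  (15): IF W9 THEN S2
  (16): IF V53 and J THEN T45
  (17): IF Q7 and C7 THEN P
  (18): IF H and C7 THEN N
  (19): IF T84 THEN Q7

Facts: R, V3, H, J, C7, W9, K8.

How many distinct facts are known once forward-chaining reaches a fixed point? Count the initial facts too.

19

Round 1: (3) [IF C7 THEN D85]; (8) [IF R and K8 THEN G2]; (14) [IF V3 THEN E5]; (15) [IF W9 THEN S2]; (18) [IF H and C7 THEN N]. Adds D85, G2, E5, S2, N.
Round 2: (4) [IF G2 and E5 THEN Q7]; (12) [IF N and S2 THEN U]. Adds Q7, U.
Round 3: (6) [IF U THEN B8]; (17) [IF Q7 and C7 THEN P]. Adds B8, P.
Round 4: (11) [IF P and B8 THEN L5]. Adds L5.
Round 5: (1) [IF R and L5 THEN F]; (13) [IF Q7 and L5 THEN D4]. Adds F, D4.
Closure: {B8, C7, D4, D85, E5, F, G2, H, J, K8, L5, N, P, Q7, R, S2, U, V3, W9} — 19 facts.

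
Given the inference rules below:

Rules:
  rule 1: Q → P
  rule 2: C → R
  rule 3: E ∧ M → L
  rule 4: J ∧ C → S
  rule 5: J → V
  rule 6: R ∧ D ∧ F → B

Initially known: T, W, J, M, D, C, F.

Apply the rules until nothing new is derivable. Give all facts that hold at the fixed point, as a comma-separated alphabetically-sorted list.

Round 1 — rule 2, rule 4, rule 5, derive R, S, V.
Round 2 — rule 6, derive B.

B, C, D, F, J, M, R, S, T, V, W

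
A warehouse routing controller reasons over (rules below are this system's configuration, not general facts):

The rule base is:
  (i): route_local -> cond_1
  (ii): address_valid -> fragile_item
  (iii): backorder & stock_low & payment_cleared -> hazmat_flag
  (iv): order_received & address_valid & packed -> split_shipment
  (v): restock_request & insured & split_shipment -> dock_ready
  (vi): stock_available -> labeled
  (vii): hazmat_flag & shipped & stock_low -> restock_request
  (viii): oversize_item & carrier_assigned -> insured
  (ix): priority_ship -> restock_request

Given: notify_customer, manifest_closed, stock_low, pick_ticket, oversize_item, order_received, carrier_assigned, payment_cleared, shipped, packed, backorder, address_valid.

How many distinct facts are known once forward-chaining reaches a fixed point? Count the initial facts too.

18

Round 1: (ii) [address_valid -> fragile_item]; (iii) [backorder & stock_low & payment_cleared -> hazmat_flag]; (iv) [order_received & address_valid & packed -> split_shipment]; (viii) [oversize_item & carrier_assigned -> insured]. Adds fragile_item, hazmat_flag, split_shipment, insured.
Round 2: (vii) [hazmat_flag & shipped & stock_low -> restock_request]. Adds restock_request.
Round 3: (v) [restock_request & insured & split_shipment -> dock_ready]. Adds dock_ready.
Closure: {address_valid, backorder, carrier_assigned, dock_ready, fragile_item, hazmat_flag, insured, manifest_closed, notify_customer, order_received, oversize_item, packed, payment_cleared, pick_ticket, restock_request, shipped, split_shipment, stock_low} — 18 facts.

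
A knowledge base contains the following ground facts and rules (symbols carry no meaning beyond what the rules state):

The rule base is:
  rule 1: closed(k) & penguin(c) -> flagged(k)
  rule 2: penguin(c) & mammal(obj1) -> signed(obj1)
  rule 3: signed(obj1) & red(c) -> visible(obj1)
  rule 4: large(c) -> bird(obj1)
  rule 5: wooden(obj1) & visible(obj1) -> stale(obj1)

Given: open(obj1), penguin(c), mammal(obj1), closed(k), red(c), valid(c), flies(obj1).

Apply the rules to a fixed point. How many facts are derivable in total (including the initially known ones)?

10

Round 1 — rule 1, rule 2, derive flagged(k), signed(obj1).
Round 2 — rule 3, derive visible(obj1).
Closure: {closed(k), flagged(k), flies(obj1), mammal(obj1), open(obj1), penguin(c), red(c), signed(obj1), valid(c), visible(obj1)} — 10 facts.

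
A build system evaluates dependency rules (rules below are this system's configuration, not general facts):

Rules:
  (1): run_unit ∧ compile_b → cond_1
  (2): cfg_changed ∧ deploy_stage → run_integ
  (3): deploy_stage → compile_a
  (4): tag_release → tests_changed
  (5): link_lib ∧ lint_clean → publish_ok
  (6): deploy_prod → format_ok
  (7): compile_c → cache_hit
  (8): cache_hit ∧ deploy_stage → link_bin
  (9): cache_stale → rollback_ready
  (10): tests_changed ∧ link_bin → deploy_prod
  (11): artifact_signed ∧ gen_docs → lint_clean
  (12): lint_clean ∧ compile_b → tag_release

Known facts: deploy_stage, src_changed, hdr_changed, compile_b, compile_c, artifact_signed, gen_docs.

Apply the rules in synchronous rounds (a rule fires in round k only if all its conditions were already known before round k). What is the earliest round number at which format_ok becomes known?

Round 1: (3) [deploy_stage → compile_a]; (7) [compile_c → cache_hit]; (11) [artifact_signed ∧ gen_docs → lint_clean]. Adds compile_a, cache_hit, lint_clean.
Round 2: (8) [cache_hit ∧ deploy_stage → link_bin]; (12) [lint_clean ∧ compile_b → tag_release]. Adds link_bin, tag_release.
Round 3: (4) [tag_release → tests_changed]. Adds tests_changed.
Round 4: (10) [tests_changed ∧ link_bin → deploy_prod]. Adds deploy_prod.
Round 5: (6) [deploy_prod → format_ok]. Adds format_ok.
format_ok first appears in round 5.

5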